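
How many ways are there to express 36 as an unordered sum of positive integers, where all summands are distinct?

Systematic enumeration (by largest part, then next-largest, …) yields 668.

668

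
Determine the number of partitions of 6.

11

Enumerating:
6
5, 1
4, 2
4, 1, 1
3, 3
3, 2, 1
3, 1, 1, 1
2, 2, 2
2, 2, 1, 1
2, 1, 1, 1, 1
1, 1, 1, 1, 1, 1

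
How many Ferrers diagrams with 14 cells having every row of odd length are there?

22

Enumerating:
1+13
3+11
1+1+1+11
5+9
1+1+3+9
1+1+1+1+1+9
7+7
1+1+5+7
1+3+3+7
1+1+1+1+3+7
1+1+1+1+1+1+1+7
1+3+5+5
1+1+1+1+5+5
3+3+3+5
1+1+1+3+3+5
1+1+1+1+1+1+3+5
1+1+1+1+1+1+1+1+1+5
1+1+3+3+3+3
1+1+1+1+1+3+3+3
1+1+1+1+1+1+1+1+3+3
1+1+1+1+1+1+1+1+1+1+1+3
1+1+1+1+1+1+1+1+1+1+1+1+1+1
That's 22 in total.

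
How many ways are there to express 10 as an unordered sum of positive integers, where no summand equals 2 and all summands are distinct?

6

Enumerating:
10
9+1
7+3
6+4
6+3+1
5+4+1
Counting gives 6.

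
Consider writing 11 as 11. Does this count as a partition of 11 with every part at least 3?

Yes

The parts sum to 11, and the condition 'every summand is at least 3' holds.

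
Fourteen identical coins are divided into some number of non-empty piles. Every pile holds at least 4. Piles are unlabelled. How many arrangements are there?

7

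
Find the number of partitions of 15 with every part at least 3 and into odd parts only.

The partitions of 15 that satisfy the conditions:
15
9,3,3
7,5,3
5,5,5
3,3,3,3,3
That's 5 in total.

5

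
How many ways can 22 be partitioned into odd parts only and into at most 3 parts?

Listing the qualifying partitions of 22:
21,1
19,3
17,5
15,7
13,9
11,11
Counting gives 6.

6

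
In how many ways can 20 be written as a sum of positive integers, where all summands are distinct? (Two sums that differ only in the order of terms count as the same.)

There are too many to list fully; the first 12 (by largest part) are:
20
19, 1
18, 2
17, 3
17, 2, 1
16, 4
16, 3, 1
15, 5
15, 4, 1
15, 3, 2
14, 6
14, 5, 1
…and 52 more, for 64 total.

64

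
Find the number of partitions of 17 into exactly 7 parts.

A partial list (first 12 by largest part):
11,1,1,1,1,1,1
10,2,1,1,1,1,1
9,3,1,1,1,1,1
9,2,2,1,1,1,1
8,4,1,1,1,1,1
8,3,2,1,1,1,1
8,2,2,2,1,1,1
7,5,1,1,1,1,1
7,4,2,1,1,1,1
7,3,3,1,1,1,1
7,3,2,2,1,1,1
7,2,2,2,2,1,1
…and 26 more, for 38 total.

38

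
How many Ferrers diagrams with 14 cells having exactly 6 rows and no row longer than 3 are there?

3

They are:
3+3+3+3+1+1
3+3+3+2+2+1
3+3+2+2+2+2
That's 3 in total.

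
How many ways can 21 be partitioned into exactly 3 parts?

37

There are too many to list fully; the first 12 (by largest part) are:
1 + 1 + 19
1 + 2 + 18
1 + 3 + 17
2 + 2 + 17
1 + 4 + 16
2 + 3 + 16
1 + 5 + 15
2 + 4 + 15
3 + 3 + 15
1 + 6 + 14
2 + 5 + 14
3 + 4 + 14
…and 25 more, for 37 total.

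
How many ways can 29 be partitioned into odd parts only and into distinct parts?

17

Listing the qualifying partitions of 29:
29
1,3,25
1,5,23
1,7,21
3,5,21
1,9,19
3,7,19
1,11,17
3,9,17
5,7,17
1,13,15
3,11,15
5,9,15
5,11,13
7,9,13
1,3,5,7,13
1,3,5,9,11
Counting gives 17.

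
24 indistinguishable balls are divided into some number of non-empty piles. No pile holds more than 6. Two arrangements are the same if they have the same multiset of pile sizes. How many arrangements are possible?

532

Enumerating by decreasing first part gives 532 partitions in all.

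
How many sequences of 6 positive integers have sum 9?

56

A composition of 9 into 6 positive parts is chosen by placing 5 dividers among the 8 gaps between 9 units: C(8,5) = 56.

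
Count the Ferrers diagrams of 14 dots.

135

Counting exhaustively, 135 partitions satisfy the conditions.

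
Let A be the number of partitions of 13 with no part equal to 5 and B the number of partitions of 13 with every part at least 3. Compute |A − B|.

Partitions of 13 with no part equal to 5: 79.
Partitions of 13 with every part at least 3: 10.
|79 − 10| = 69.

69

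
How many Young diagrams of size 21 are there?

A full systematic count gives 792.

792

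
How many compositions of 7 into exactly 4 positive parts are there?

By stars and bars with positive parts, the count is C(6,3) = 20.

20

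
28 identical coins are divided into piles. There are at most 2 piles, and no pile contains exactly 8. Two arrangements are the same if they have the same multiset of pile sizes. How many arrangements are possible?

Listing the qualifying partitions of 28:
28
27,1
26,2
25,3
24,4
23,5
22,6
21,7
19,9
18,10
17,11
16,12
15,13
14,14

14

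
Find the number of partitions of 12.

77

A full systematic count gives 77.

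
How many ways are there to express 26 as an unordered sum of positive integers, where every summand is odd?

165

Direct enumeration gives 165 partitions.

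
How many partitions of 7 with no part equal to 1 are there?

4

They are:
7
2 + 5
3 + 4
2 + 2 + 3
Counting gives 4.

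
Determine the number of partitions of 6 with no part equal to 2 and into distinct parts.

2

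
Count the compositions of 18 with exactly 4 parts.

680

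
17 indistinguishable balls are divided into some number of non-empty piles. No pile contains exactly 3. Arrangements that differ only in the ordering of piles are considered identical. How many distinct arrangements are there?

162

Direct enumeration gives 162 partitions.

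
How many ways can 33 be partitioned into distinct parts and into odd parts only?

25

Enumerating:
33
1, 3, 29
1, 5, 27
1, 7, 25
3, 5, 25
1, 9, 23
3, 7, 23
1, 11, 21
3, 9, 21
5, 7, 21
1, 13, 19
3, 11, 19
5, 9, 19
1, 15, 17
3, 13, 17
5, 11, 17
7, 9, 17
1, 3, 5, 7, 17
5, 13, 15
7, 11, 15
1, 3, 5, 9, 15
9, 11, 13
1, 3, 5, 11, 13
1, 3, 7, 9, 13
1, 5, 7, 9, 11
Counting gives 25.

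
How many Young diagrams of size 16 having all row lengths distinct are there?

There are too many to list fully; the first 12 (by largest part) are:
16
1,15
2,14
3,13
1,2,13
4,12
1,3,12
5,11
1,4,11
2,3,11
6,10
1,5,10
…and 20 more, for 32 total.

32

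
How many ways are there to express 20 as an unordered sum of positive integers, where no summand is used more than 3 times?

320

Enumerating by decreasing first part gives 320 partitions in all.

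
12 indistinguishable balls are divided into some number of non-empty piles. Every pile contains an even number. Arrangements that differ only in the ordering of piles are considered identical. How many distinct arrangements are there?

11

The partitions of 12 that satisfy the conditions:
12
2,10
4,8
2,2,8
6,6
2,4,6
2,2,2,6
4,4,4
2,2,4,4
2,2,2,2,4
2,2,2,2,2,2
That's 11 in total.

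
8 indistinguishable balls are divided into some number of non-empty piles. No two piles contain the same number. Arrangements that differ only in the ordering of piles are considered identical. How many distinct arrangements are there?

They are:
8
1 + 7
2 + 6
3 + 5
1 + 2 + 5
1 + 3 + 4
Counting gives 6.

6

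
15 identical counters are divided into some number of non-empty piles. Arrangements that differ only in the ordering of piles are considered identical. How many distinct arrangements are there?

176

Enumerating by decreasing first part gives 176 partitions in all.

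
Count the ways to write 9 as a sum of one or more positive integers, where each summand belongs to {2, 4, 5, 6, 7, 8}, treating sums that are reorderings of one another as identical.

Enumerating:
7,2
5,4
5,2,2
Counting gives 3.

3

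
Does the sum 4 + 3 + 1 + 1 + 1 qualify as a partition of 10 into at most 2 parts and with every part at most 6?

No

The parts sum to 10, and the condition 'there are at most 2 summands' is violated.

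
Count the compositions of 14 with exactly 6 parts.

Place 5 bars in the 13 internal gaps of a row of 14 dots: C(13,5) = 1287.

1287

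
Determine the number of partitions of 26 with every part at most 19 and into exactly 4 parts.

Systematic enumeration (by largest part, then next-largest, …) yields 129.

129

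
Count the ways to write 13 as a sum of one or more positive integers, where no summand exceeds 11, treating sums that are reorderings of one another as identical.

Direct enumeration gives 99 partitions.

99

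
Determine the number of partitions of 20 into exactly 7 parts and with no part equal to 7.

68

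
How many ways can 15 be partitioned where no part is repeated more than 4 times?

Systematic enumeration (by largest part, then next-largest, …) yields 127.

127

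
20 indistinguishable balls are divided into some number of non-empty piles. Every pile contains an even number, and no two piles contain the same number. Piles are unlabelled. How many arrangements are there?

Enumerating:
20
18+2
16+4
14+6
14+4+2
12+8
12+6+2
10+8+2
10+6+4
8+6+4+2
Counting gives 10.

10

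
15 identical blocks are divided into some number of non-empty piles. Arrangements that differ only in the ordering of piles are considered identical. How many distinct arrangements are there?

Systematic enumeration (by largest part, then next-largest, …) yields 176.

176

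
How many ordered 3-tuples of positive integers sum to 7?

15

A composition of 7 into 3 positive parts is chosen by placing 2 dividers among the 6 gaps between 7 units: C(6,2) = 15.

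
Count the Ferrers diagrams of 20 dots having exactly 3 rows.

33

There are too many to list fully; the first 12 (by largest part) are:
18+1+1
17+2+1
16+3+1
16+2+2
15+4+1
15+3+2
14+5+1
14+4+2
14+3+3
13+6+1
13+5+2
13+4+3
…and 21 more, for 33 total.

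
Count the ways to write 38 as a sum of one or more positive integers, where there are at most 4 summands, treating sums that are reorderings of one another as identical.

551

Enumerating by decreasing first part gives 551 partitions in all.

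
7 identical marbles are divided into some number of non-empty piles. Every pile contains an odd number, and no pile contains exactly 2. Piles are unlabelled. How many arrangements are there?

5

They are:
7
5,1,1
3,3,1
3,1,1,1,1
1,1,1,1,1,1,1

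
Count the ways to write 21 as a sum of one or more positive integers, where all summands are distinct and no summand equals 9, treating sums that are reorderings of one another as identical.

63

There are too many to list fully; the first 12 (by largest part) are:
21
1+20
2+19
3+18
1+2+18
4+17
1+3+17
5+16
1+4+16
2+3+16
6+15
1+5+15
…and 51 more, for 63 total.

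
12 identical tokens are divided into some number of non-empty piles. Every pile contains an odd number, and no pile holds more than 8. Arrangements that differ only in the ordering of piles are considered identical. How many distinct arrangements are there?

The partitions of 12 that satisfy the conditions:
7, 5
7, 3, 1, 1
7, 1, 1, 1, 1, 1
5, 5, 1, 1
5, 3, 3, 1
5, 3, 1, 1, 1, 1
5, 1, 1, 1, 1, 1, 1, 1
3, 3, 3, 3
3, 3, 3, 1, 1, 1
3, 3, 1, 1, 1, 1, 1, 1
3, 1, 1, 1, 1, 1, 1, 1, 1, 1
1, 1, 1, 1, 1, 1, 1, 1, 1, 1, 1, 1

12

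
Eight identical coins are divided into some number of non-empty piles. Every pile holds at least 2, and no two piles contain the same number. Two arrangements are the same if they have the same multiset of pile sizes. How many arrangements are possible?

3

The partitions of 8 that satisfy the conditions:
8
2, 6
3, 5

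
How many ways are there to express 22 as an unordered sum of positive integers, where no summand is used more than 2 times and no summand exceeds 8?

Systematic enumeration (by largest part, then next-largest, …) yields 116.

116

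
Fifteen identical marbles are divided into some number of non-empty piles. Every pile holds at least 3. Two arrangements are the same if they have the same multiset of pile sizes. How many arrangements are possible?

They are:
15
12,3
11,4
10,5
9,6
9,3,3
8,7
8,4,3
7,5,3
7,4,4
6,6,3
6,5,4
6,3,3,3
5,5,5
5,4,3,3
4,4,4,3
3,3,3,3,3

17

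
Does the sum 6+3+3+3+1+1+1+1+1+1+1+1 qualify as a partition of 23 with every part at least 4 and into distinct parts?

No

The parts sum to 23, and the condition 'every summand is at least 4' is violated.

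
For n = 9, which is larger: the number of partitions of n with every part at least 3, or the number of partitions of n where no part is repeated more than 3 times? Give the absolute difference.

18

Partitions of 9 with every part at least 3: 4.
Partitions of 9 where no part is repeated more than 3 times: 22.
|4 − 22| = 18.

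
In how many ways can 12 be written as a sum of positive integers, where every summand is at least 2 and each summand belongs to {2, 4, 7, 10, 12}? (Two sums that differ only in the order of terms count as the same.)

6

Enumerating:
12
2 + 10
4 + 4 + 4
2 + 2 + 4 + 4
2 + 2 + 2 + 2 + 4
2 + 2 + 2 + 2 + 2 + 2
Counting gives 6.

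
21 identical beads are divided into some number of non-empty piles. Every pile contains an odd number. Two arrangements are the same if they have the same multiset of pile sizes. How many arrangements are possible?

76

Direct enumeration gives 76 partitions.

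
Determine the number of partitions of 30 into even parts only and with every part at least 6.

They are:
30
6,24
8,22
10,20
12,18
6,6,18
14,16
6,8,16
6,10,14
8,8,14
6,12,12
8,10,12
6,6,6,12
10,10,10
6,6,8,10
6,8,8,8
6,6,6,6,6
That's 17 in total.

17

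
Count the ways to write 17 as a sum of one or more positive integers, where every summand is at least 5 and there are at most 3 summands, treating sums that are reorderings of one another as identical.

7

They are:
17
12+5
11+6
10+7
9+8
7+5+5
6+6+5
That's 7 in total.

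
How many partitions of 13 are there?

101

There are 101 such partitions.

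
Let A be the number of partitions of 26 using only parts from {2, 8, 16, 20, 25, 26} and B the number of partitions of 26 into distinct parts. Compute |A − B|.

Partitions of 26 using only parts from {2, 8, 16, 20, 25, 26}: 8.
Partitions of 26 into distinct parts: 165.
|8 − 165| = 157.

157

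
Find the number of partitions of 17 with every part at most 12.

There are 285 such partitions.

285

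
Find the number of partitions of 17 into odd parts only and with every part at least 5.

They are:
17
5,5,7
That's 2 in total.

2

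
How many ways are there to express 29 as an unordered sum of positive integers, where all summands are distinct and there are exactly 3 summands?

56

There are too many to list fully; the first 12 (by largest part) are:
1, 2, 26
1, 3, 25
1, 4, 24
2, 3, 24
1, 5, 23
2, 4, 23
1, 6, 22
2, 5, 22
3, 4, 22
1, 7, 21
2, 6, 21
3, 5, 21
…and 44 more, for 56 total.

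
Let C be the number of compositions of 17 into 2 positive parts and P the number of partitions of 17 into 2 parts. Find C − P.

8

Compositions: C(16,1) = 16.
Unordered (partitions into 2 parts): 8.
Difference: 16 − 8 = 8.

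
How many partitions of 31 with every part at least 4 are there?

161

Systematic enumeration (by largest part, then next-largest, …) yields 161.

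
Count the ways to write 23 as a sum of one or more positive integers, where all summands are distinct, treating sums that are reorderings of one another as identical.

Systematic enumeration (by largest part, then next-largest, …) yields 104.

104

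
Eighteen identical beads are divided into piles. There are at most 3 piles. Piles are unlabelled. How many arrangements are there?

37

A partial list (first 12 by largest part):
18
17+1
16+2
16+1+1
15+3
15+2+1
14+4
14+3+1
14+2+2
13+5
13+4+1
13+3+2
…and 25 more, for 37 total.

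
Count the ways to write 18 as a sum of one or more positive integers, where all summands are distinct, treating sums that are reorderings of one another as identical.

There are too many to list fully; the first 12 (by largest part) are:
18
17+1
16+2
15+3
15+2+1
14+4
14+3+1
13+5
13+4+1
13+3+2
12+6
12+5+1
…and 34 more, for 46 total.

46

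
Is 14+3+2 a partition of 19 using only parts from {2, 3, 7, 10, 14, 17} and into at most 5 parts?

The parts sum to 19, and the condition 'each summand belongs to {2, 3, 7, 10, 14, 17}' holds; the condition 'there are at most 5 summands' holds.

Yes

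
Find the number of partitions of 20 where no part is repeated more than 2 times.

202

There are 202 such partitions.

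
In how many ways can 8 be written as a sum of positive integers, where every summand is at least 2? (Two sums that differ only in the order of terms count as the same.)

The partitions of 8 that satisfy the conditions:
8
6, 2
5, 3
4, 4
4, 2, 2
3, 3, 2
2, 2, 2, 2
Counting gives 7.

7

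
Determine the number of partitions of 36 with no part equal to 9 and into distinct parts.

515

There are 515 such partitions.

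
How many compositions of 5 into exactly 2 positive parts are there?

4

A composition of 5 into 2 positive parts is chosen by placing 1 dividers among the 4 gaps between 5 units: C(4,1) = 4.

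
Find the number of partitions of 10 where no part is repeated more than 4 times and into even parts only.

6

Enumerating:
10
2 + 8
4 + 6
2 + 2 + 6
2 + 4 + 4
2 + 2 + 2 + 4
Counting gives 6.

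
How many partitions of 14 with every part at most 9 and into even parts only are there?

They are:
6+8
2+4+8
2+2+2+8
2+6+6
4+4+6
2+2+4+6
2+2+2+2+6
2+4+4+4
2+2+2+4+4
2+2+2+2+2+4
2+2+2+2+2+2+2
Counting gives 11.

11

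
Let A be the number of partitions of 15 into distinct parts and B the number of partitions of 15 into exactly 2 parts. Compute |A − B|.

Partitions of 15 into distinct parts: 27.
Partitions of 15 into exactly 2 parts: 7.
|27 − 7| = 20.

20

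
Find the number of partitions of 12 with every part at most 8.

70

There are too many to list fully; the first 12 (by largest part) are:
8 + 4
8 + 3 + 1
8 + 2 + 2
8 + 2 + 1 + 1
8 + 1 + 1 + 1 + 1
7 + 5
7 + 4 + 1
7 + 3 + 2
7 + 3 + 1 + 1
7 + 2 + 2 + 1
7 + 2 + 1 + 1 + 1
7 + 1 + 1 + 1 + 1 + 1
…and 58 more, for 70 total.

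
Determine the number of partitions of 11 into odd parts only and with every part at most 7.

Enumerating:
7+3+1
7+1+1+1+1
5+5+1
5+3+3
5+3+1+1+1
5+1+1+1+1+1+1
3+3+3+1+1
3+3+1+1+1+1+1
3+1+1+1+1+1+1+1+1
1+1+1+1+1+1+1+1+1+1+1

10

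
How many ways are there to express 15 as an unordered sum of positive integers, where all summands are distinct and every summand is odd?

Listing the qualifying partitions of 15:
15
1,3,11
1,5,9
3,5,7
Counting gives 4.

4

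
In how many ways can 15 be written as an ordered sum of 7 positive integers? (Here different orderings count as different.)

3003

Place 6 bars in the 14 internal gaps of a row of 15 dots: C(14,6) = 3003.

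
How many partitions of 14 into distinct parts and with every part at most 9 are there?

The partitions of 14 that satisfy the conditions:
9 + 5
9 + 4 + 1
9 + 3 + 2
8 + 6
8 + 5 + 1
8 + 4 + 2
8 + 3 + 2 + 1
7 + 6 + 1
7 + 5 + 2
7 + 4 + 3
7 + 4 + 2 + 1
6 + 5 + 3
6 + 5 + 2 + 1
6 + 4 + 3 + 1
5 + 4 + 3 + 2
That's 15 in total.

15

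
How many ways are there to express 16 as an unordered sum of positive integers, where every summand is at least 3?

21

Listing the qualifying partitions of 16:
16
3,13
4,12
5,11
6,10
3,3,10
7,9
3,4,9
8,8
3,5,8
4,4,8
3,6,7
4,5,7
3,3,3,7
4,6,6
5,5,6
3,3,4,6
3,3,5,5
3,4,4,5
4,4,4,4
3,3,3,3,4
Counting gives 21.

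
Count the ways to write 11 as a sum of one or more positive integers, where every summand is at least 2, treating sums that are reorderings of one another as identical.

14

Enumerating:
11
9, 2
8, 3
7, 4
7, 2, 2
6, 5
6, 3, 2
5, 4, 2
5, 3, 3
5, 2, 2, 2
4, 4, 3
4, 3, 2, 2
3, 3, 3, 2
3, 2, 2, 2, 2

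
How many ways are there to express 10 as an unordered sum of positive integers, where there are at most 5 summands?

A partial list (first 12 by largest part):
10
1+9
2+8
1+1+8
3+7
1+2+7
1+1+1+7
4+6
1+3+6
2+2+6
1+1+2+6
1+1+1+1+6
…and 18 more, for 30 total.

30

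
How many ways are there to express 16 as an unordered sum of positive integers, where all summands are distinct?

32

There are too many to list fully; the first 12 (by largest part) are:
16
15 + 1
14 + 2
13 + 3
13 + 2 + 1
12 + 4
12 + 3 + 1
11 + 5
11 + 4 + 1
11 + 3 + 2
10 + 6
10 + 5 + 1
…and 20 more, for 32 total.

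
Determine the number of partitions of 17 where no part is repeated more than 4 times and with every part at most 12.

Systematic enumeration (by largest part, then next-largest, …) yields 193.

193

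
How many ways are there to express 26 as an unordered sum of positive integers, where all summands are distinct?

165

Systematic enumeration (by largest part, then next-largest, …) yields 165.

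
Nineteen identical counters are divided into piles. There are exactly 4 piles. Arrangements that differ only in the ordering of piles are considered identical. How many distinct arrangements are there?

There are too many to list fully; the first 12 (by largest part) are:
16 + 1 + 1 + 1
15 + 2 + 1 + 1
14 + 3 + 1 + 1
14 + 2 + 2 + 1
13 + 4 + 1 + 1
13 + 3 + 2 + 1
13 + 2 + 2 + 2
12 + 5 + 1 + 1
12 + 4 + 2 + 1
12 + 3 + 3 + 1
12 + 3 + 2 + 2
11 + 6 + 1 + 1
…and 42 more, for 54 total.

54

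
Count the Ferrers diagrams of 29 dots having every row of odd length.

256

A full systematic count gives 256.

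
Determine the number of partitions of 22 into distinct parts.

89

Systematic enumeration (by largest part, then next-largest, …) yields 89.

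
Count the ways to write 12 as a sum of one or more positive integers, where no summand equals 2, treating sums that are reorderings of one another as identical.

35

There are too many to list fully; the first 12 (by largest part) are:
12
11, 1
10, 1, 1
9, 3
9, 1, 1, 1
8, 4
8, 3, 1
8, 1, 1, 1, 1
7, 5
7, 4, 1
7, 3, 1, 1
7, 1, 1, 1, 1, 1
…and 23 more, for 35 total.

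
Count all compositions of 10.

512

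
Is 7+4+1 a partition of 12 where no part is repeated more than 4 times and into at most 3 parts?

The parts sum to 12, and the condition 'no summand is used more than 4 times' holds; the condition 'there are at most 3 summands' holds.

Yes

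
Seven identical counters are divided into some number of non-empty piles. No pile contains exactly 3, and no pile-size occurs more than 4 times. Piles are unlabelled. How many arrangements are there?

8

They are:
7
6, 1
5, 2
5, 1, 1
4, 2, 1
4, 1, 1, 1
2, 2, 2, 1
2, 2, 1, 1, 1
That's 8 in total.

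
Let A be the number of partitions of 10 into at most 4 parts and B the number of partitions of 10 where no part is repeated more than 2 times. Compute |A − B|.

Partitions of 10 into at most 4 parts: 23.
Partitions of 10 where no part is repeated more than 2 times: 22.
|23 − 22| = 1.

1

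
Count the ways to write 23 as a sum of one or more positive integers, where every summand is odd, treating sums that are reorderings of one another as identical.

104

Direct enumeration gives 104 partitions.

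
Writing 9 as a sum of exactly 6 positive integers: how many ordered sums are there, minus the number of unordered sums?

53

Ordered (compositions into 6 parts): C(8,5) = 56.
Partitions of 9 into exactly 6 parts: 3.
Difference: 56 − 3 = 53.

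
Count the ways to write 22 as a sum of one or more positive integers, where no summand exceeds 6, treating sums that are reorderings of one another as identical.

391

There are 391 such partitions.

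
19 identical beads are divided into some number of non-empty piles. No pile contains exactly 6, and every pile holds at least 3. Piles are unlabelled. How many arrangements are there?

29

A partial list (first 12 by largest part):
19
16,3
15,4
14,5
13,3,3
12,7
12,4,3
11,8
11,5,3
11,4,4
10,9
10,5,4
…and 17 more, for 29 total.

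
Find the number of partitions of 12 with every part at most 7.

65

There are too many to list fully; the first 12 (by largest part) are:
7+5
7+4+1
7+3+2
7+3+1+1
7+2+2+1
7+2+1+1+1
7+1+1+1+1+1
6+6
6+5+1
6+4+2
6+4+1+1
6+3+3
…and 53 more, for 65 total.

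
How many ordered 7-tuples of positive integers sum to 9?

A composition of 9 into 7 positive parts is chosen by placing 6 dividers among the 8 gaps between 9 units: C(8,6) = 28.

28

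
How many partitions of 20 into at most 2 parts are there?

Listing the qualifying partitions of 20:
20
19+1
18+2
17+3
16+4
15+5
14+6
13+7
12+8
11+9
10+10

11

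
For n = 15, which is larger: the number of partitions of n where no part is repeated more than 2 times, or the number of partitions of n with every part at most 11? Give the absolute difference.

Partitions of 15 where no part is repeated more than 2 times: 70.
Partitions of 15 with every part at most 11: 169.
|70 − 169| = 99.

99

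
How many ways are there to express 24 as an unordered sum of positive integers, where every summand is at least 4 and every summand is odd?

6

Enumerating:
5, 19
7, 17
9, 15
11, 13
5, 5, 5, 9
5, 5, 7, 7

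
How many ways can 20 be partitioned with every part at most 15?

Enumerating by decreasing first part gives 615 partitions in all.

615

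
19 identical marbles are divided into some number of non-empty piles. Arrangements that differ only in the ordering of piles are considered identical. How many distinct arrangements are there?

Systematic enumeration (by largest part, then next-largest, …) yields 490.

490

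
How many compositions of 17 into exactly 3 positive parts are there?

Equivalently, choose which 2 of the 16 gaps become plus signs: C(16,2) = 120.

120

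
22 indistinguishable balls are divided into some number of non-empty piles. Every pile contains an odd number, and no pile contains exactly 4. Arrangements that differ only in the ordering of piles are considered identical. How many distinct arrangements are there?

Counting exhaustively, 89 partitions satisfy the conditions.

89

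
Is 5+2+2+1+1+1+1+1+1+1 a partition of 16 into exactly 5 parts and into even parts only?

The parts sum to 16, and the condition 'there are exactly 5 summands' is violated.

No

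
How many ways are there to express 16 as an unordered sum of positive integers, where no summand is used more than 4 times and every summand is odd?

19

They are:
1, 15
3, 13
1, 1, 1, 13
5, 11
1, 1, 3, 11
7, 9
1, 1, 5, 9
1, 3, 3, 9
1, 1, 1, 1, 3, 9
1, 1, 7, 7
1, 3, 5, 7
1, 1, 1, 1, 5, 7
3, 3, 3, 7
1, 1, 1, 3, 3, 7
1, 5, 5, 5
3, 3, 5, 5
1, 1, 1, 3, 5, 5
1, 1, 3, 3, 3, 5
1, 1, 1, 1, 3, 3, 3, 3
That's 19 in total.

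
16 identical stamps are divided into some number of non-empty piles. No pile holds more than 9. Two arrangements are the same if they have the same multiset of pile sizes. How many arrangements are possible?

A full systematic count gives 201.

201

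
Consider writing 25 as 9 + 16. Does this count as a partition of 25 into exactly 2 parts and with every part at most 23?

The parts sum to 25, and the condition 'there are exactly 2 summands' holds; the condition 'no summand exceeds 23' holds.

Yes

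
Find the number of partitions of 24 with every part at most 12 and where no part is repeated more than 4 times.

787

A full systematic count gives 787.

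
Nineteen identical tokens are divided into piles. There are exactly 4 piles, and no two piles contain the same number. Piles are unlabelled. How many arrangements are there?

Enumerating:
13 + 3 + 2 + 1
12 + 4 + 2 + 1
11 + 5 + 2 + 1
11 + 4 + 3 + 1
10 + 6 + 2 + 1
10 + 5 + 3 + 1
10 + 4 + 3 + 2
9 + 7 + 2 + 1
9 + 6 + 3 + 1
9 + 5 + 4 + 1
9 + 5 + 3 + 2
8 + 7 + 3 + 1
8 + 6 + 4 + 1
8 + 6 + 3 + 2
8 + 5 + 4 + 2
7 + 6 + 5 + 1
7 + 6 + 4 + 2
7 + 5 + 4 + 3

18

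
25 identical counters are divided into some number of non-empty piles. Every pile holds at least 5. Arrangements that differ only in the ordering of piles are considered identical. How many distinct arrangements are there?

A partial list (first 12 by largest part):
25
20,5
19,6
18,7
17,8
16,9
15,10
15,5,5
14,11
14,6,5
13,12
13,7,5
…and 18 more, for 30 total.

30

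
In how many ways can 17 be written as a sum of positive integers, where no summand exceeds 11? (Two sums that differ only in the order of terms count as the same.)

278

Systematic enumeration (by largest part, then next-largest, …) yields 278.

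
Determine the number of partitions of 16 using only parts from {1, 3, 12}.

8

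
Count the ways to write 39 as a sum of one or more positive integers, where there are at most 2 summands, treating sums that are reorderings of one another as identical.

They are:
39
1 + 38
2 + 37
3 + 36
4 + 35
5 + 34
6 + 33
7 + 32
8 + 31
9 + 30
10 + 29
11 + 28
12 + 27
13 + 26
14 + 25
15 + 24
16 + 23
17 + 22
18 + 21
19 + 20
That's 20 in total.

20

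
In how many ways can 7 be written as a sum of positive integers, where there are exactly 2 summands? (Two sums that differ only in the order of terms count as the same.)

3

Listing the qualifying partitions of 7:
6+1
5+2
4+3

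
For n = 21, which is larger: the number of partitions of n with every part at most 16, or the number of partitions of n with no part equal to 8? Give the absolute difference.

Partitions of 21 with every part at most 16: 780.
Partitions of 21 with no part equal to 8: 691.
|780 − 691| = 89.

89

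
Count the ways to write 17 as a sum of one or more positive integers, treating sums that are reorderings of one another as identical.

Direct enumeration gives 297 partitions.

297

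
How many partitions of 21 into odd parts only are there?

76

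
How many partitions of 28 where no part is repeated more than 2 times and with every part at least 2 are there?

Systematic enumeration (by largest part, then next-largest, …) yields 344.

344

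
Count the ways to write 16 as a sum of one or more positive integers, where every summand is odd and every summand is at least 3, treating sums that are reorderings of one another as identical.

5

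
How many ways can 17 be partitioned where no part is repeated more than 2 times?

108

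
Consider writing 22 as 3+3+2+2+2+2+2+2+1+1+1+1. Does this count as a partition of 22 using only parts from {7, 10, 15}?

No

The parts sum to 22, and the condition 'each summand belongs to {7, 10, 15}' is violated.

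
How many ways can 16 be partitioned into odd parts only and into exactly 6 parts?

7

They are:
11 + 1 + 1 + 1 + 1 + 1
9 + 3 + 1 + 1 + 1 + 1
7 + 5 + 1 + 1 + 1 + 1
7 + 3 + 3 + 1 + 1 + 1
5 + 5 + 3 + 1 + 1 + 1
5 + 3 + 3 + 3 + 1 + 1
3 + 3 + 3 + 3 + 3 + 1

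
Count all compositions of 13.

Each of the 12 gaps between 13 units is either a break or not: 2^12 = 4096.

4096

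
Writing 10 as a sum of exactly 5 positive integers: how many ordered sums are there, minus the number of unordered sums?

119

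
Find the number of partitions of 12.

Direct enumeration gives 77 partitions.

77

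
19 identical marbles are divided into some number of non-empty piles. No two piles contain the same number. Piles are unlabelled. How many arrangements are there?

There are too many to list fully; the first 12 (by largest part) are:
19
18 + 1
17 + 2
16 + 3
16 + 2 + 1
15 + 4
15 + 3 + 1
14 + 5
14 + 4 + 1
14 + 3 + 2
13 + 6
13 + 5 + 1
…and 42 more, for 54 total.

54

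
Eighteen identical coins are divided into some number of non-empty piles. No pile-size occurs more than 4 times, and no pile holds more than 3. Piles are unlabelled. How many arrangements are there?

6

The partitions of 18 that satisfy the conditions:
3, 3, 3, 3, 2, 2, 2
3, 3, 3, 3, 2, 2, 1, 1
3, 3, 3, 3, 2, 1, 1, 1, 1
3, 3, 3, 2, 2, 2, 2, 1
3, 3, 3, 2, 2, 2, 1, 1, 1
3, 3, 2, 2, 2, 2, 1, 1, 1, 1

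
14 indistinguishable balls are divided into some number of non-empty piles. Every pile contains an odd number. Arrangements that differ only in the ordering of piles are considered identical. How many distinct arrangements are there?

22

Enumerating:
13, 1
11, 3
11, 1, 1, 1
9, 5
9, 3, 1, 1
9, 1, 1, 1, 1, 1
7, 7
7, 5, 1, 1
7, 3, 3, 1
7, 3, 1, 1, 1, 1
7, 1, 1, 1, 1, 1, 1, 1
5, 5, 3, 1
5, 5, 1, 1, 1, 1
5, 3, 3, 3
5, 3, 3, 1, 1, 1
5, 3, 1, 1, 1, 1, 1, 1
5, 1, 1, 1, 1, 1, 1, 1, 1, 1
3, 3, 3, 3, 1, 1
3, 3, 3, 1, 1, 1, 1, 1
3, 3, 1, 1, 1, 1, 1, 1, 1, 1
3, 1, 1, 1, 1, 1, 1, 1, 1, 1, 1, 1
1, 1, 1, 1, 1, 1, 1, 1, 1, 1, 1, 1, 1, 1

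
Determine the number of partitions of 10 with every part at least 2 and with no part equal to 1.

12

The partitions of 10 that satisfy the conditions:
10
8+2
7+3
6+4
6+2+2
5+5
5+3+2
4+4+2
4+3+3
4+2+2+2
3+3+2+2
2+2+2+2+2
Counting gives 12.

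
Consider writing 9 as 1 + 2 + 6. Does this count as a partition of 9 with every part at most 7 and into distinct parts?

Yes

The parts sum to 9, and the condition 'no summand exceeds 7' holds; the condition 'all summands are distinct' holds.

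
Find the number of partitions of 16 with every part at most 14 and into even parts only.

They are:
14 + 2
12 + 4
12 + 2 + 2
10 + 6
10 + 4 + 2
10 + 2 + 2 + 2
8 + 8
8 + 6 + 2
8 + 4 + 4
8 + 4 + 2 + 2
8 + 2 + 2 + 2 + 2
6 + 6 + 4
6 + 6 + 2 + 2
6 + 4 + 4 + 2
6 + 4 + 2 + 2 + 2
6 + 2 + 2 + 2 + 2 + 2
4 + 4 + 4 + 4
4 + 4 + 4 + 2 + 2
4 + 4 + 2 + 2 + 2 + 2
4 + 2 + 2 + 2 + 2 + 2 + 2
2 + 2 + 2 + 2 + 2 + 2 + 2 + 2

21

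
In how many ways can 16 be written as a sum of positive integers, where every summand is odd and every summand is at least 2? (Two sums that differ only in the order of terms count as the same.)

5

Listing the qualifying partitions of 16:
13 + 3
11 + 5
9 + 7
7 + 3 + 3 + 3
5 + 5 + 3 + 3
Counting gives 5.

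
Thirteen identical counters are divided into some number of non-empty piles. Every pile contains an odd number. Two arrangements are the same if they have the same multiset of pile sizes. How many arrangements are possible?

18

The partitions of 13 that satisfy the conditions:
13
11 + 1 + 1
9 + 3 + 1
9 + 1 + 1 + 1 + 1
7 + 5 + 1
7 + 3 + 3
7 + 3 + 1 + 1 + 1
7 + 1 + 1 + 1 + 1 + 1 + 1
5 + 5 + 3
5 + 5 + 1 + 1 + 1
5 + 3 + 3 + 1 + 1
5 + 3 + 1 + 1 + 1 + 1 + 1
5 + 1 + 1 + 1 + 1 + 1 + 1 + 1 + 1
3 + 3 + 3 + 3 + 1
3 + 3 + 3 + 1 + 1 + 1 + 1
3 + 3 + 1 + 1 + 1 + 1 + 1 + 1 + 1
3 + 1 + 1 + 1 + 1 + 1 + 1 + 1 + 1 + 1 + 1
1 + 1 + 1 + 1 + 1 + 1 + 1 + 1 + 1 + 1 + 1 + 1 + 1
Counting gives 18.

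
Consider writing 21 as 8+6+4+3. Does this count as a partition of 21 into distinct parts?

The parts sum to 21, and the condition 'all summands are distinct' holds.

Yes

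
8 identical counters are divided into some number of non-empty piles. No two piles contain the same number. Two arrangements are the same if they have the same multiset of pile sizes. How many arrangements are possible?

Listing the qualifying partitions of 8:
8
7+1
6+2
5+3
5+2+1
4+3+1

6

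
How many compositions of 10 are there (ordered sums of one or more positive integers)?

There are 9 gaps and each independently is a cut or not, giving 2^9 = 512.

512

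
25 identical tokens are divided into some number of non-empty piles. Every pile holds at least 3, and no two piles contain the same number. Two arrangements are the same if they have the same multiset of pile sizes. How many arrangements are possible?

44

There are too many to list fully; the first 12 (by largest part) are:
25
3 + 22
4 + 21
5 + 20
6 + 19
7 + 18
3 + 4 + 18
8 + 17
3 + 5 + 17
9 + 16
3 + 6 + 16
4 + 5 + 16
…and 32 more, for 44 total.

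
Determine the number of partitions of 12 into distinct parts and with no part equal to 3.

10

Listing the qualifying partitions of 12:
12
1, 11
2, 10
1, 2, 9
4, 8
5, 7
1, 4, 7
1, 5, 6
2, 4, 6
1, 2, 4, 5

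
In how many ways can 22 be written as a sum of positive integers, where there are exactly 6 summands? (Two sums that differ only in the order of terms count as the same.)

136

A full systematic count gives 136.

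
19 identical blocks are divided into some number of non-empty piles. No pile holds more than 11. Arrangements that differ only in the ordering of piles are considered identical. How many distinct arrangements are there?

445

Counting exhaustively, 445 partitions satisfy the conditions.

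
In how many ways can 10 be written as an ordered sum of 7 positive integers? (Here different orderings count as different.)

84

A composition of 10 into 7 positive parts is chosen by placing 6 dividers among the 9 gaps between 10 units: C(9,6) = 84.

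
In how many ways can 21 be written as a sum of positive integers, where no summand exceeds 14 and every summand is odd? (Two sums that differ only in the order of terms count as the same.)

There are too many to list fully; the first 12 (by largest part) are:
13+7+1
13+5+3
13+5+1+1+1
13+3+3+1+1
13+3+1+1+1+1+1
13+1+1+1+1+1+1+1+1
11+9+1
11+7+3
11+7+1+1+1
11+5+5
11+5+3+1+1
11+5+1+1+1+1+1
…and 56 more, for 68 total.

68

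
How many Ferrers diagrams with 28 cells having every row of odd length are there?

222

Counting exhaustively, 222 partitions satisfy the conditions.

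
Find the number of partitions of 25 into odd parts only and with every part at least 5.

7

The partitions of 25 that satisfy the conditions:
25
15 + 5 + 5
13 + 7 + 5
11 + 9 + 5
11 + 7 + 7
9 + 9 + 7
5 + 5 + 5 + 5 + 5
That's 7 in total.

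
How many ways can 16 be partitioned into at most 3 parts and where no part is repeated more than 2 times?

30

A partial list (first 12 by largest part):
16
15,1
14,2
14,1,1
13,3
13,2,1
12,4
12,3,1
12,2,2
11,5
11,4,1
11,3,2
…and 18 more, for 30 total.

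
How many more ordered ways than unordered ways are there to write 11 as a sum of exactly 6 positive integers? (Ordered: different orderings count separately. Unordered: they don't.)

Compositions: C(10,5) = 252.
Unordered (partitions into 6 parts): 7.
Difference: 252 − 7 = 245.

245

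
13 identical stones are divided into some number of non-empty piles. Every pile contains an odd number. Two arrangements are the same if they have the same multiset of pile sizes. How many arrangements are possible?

18

They are:
13
11 + 1 + 1
9 + 3 + 1
9 + 1 + 1 + 1 + 1
7 + 5 + 1
7 + 3 + 3
7 + 3 + 1 + 1 + 1
7 + 1 + 1 + 1 + 1 + 1 + 1
5 + 5 + 3
5 + 5 + 1 + 1 + 1
5 + 3 + 3 + 1 + 1
5 + 3 + 1 + 1 + 1 + 1 + 1
5 + 1 + 1 + 1 + 1 + 1 + 1 + 1 + 1
3 + 3 + 3 + 3 + 1
3 + 3 + 3 + 1 + 1 + 1 + 1
3 + 3 + 1 + 1 + 1 + 1 + 1 + 1 + 1
3 + 1 + 1 + 1 + 1 + 1 + 1 + 1 + 1 + 1 + 1
1 + 1 + 1 + 1 + 1 + 1 + 1 + 1 + 1 + 1 + 1 + 1 + 1
Counting gives 18.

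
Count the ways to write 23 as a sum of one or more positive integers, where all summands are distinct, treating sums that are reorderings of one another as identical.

Enumerating by decreasing first part gives 104 partitions in all.

104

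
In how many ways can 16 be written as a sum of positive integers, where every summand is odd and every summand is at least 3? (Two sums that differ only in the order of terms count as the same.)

Listing the qualifying partitions of 16:
13 + 3
11 + 5
9 + 7
7 + 3 + 3 + 3
5 + 5 + 3 + 3

5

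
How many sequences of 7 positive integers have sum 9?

Equivalently, choose which 6 of the 8 gaps become plus signs: C(8,6) = 28.

28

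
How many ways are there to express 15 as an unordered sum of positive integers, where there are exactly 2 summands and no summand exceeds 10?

Listing the qualifying partitions of 15:
10+5
9+6
8+7
Counting gives 3.

3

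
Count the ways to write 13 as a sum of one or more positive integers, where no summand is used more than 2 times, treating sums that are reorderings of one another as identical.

44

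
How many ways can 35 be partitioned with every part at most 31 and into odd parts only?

583

Counting exhaustively, 583 partitions satisfy the conditions.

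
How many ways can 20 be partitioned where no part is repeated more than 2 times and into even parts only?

22

Listing the qualifying partitions of 20:
20
18,2
16,4
16,2,2
14,6
14,4,2
12,8
12,6,2
12,4,4
12,4,2,2
10,10
10,8,2
10,6,4
10,6,2,2
10,4,4,2
8,8,4
8,8,2,2
8,6,6
8,6,4,2
8,4,4,2,2
6,6,4,4
6,6,4,2,2
That's 22 in total.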